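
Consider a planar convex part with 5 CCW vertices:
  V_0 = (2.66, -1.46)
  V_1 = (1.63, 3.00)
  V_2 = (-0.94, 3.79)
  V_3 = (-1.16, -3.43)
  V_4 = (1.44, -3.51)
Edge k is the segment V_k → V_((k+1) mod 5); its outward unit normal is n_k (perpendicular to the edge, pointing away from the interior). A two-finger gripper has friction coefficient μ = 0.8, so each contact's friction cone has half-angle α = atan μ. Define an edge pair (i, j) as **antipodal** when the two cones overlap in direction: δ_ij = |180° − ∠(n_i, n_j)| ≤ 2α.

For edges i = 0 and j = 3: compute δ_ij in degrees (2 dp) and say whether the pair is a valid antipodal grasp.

δ = 75.23°, valid

α = atan 0.8 = 38.66°;  2α = 77.32°
edge 0: e_0 = (-1.03, +4.46);  n_0 = (+0.9744, +0.2250)
edge 3: e_3 = (+2.60, -0.08);  n_3 = (-0.0308, -0.9995)
∠(n_0, n_3) = 104.77°
δ = |180° − 104.77°| = 75.23°
75.23° ≤ 2α = 77.32°  →  valid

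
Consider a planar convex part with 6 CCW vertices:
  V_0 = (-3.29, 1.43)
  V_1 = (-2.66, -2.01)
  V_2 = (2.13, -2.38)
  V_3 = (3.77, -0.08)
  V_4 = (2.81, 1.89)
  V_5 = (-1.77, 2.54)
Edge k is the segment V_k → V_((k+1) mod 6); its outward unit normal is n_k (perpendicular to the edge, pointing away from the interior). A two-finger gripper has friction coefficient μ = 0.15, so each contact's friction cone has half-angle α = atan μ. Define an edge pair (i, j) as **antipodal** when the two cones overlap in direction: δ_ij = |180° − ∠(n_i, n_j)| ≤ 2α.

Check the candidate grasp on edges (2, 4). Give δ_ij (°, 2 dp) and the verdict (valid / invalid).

δ = 62.59°, invalid

α = atan 0.15 = 8.53°;  2α = 17.06°
edge 2: e_2 = (+1.64, +2.30);  n_2 = (+0.8142, -0.5806)
edge 4: e_4 = (-4.58, +0.65);  n_4 = (+0.1405, +0.9901)
∠(n_2, n_4) = 117.41°
δ = |180° − 117.41°| = 62.59°
62.59° > 2α = 17.06°  →  invalid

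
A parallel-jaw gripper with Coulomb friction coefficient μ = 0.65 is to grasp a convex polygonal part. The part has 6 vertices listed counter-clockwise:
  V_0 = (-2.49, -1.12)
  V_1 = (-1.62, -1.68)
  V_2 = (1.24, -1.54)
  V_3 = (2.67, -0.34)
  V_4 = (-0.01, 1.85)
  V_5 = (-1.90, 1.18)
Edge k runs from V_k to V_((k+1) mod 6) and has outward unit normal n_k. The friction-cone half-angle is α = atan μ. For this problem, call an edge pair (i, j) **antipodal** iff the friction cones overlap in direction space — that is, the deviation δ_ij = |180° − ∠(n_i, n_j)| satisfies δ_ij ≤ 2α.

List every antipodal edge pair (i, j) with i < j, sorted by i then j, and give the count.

count = 7; pairs: (0,3), (0,4), (1,3), (1,4), (2,4), (2,5), (3,5)

α = atan 0.65 = 33.02°;  2α = 66.05°
n_0 = (-0.5412, -0.8409)
n_1 = (+0.0489, -0.9988)
n_2 = (+0.6428, -0.7660)
n_3 = (+0.6328, +0.7743)
n_4 = (-0.3341, +0.9425)
n_5 = (-0.9686, +0.2485)
  (0,1): δ = 144.43°  ·
  (0,2): δ = 107.23°  ·
  (0,3): δ = 6.49°  ✓
  (0,4): δ = 52.29°  ✓
  (0,5): δ = 108.38°  ·
  (1,2): δ = 142.80°  ·
  (1,3): δ = 42.06°  ✓
  (1,4): δ = 16.72°  ✓
  (1,5): δ = 72.81°  ·
  (2,3): δ = 79.26°  ·
  (2,4): δ = 20.48°  ✓
  (2,5): δ = 35.61°  ✓
  (3,4): δ = 121.23°  ·
  (3,5): δ = 65.13°  ✓
  (4,5): δ = 123.91°  ·
antipodal pairs: 7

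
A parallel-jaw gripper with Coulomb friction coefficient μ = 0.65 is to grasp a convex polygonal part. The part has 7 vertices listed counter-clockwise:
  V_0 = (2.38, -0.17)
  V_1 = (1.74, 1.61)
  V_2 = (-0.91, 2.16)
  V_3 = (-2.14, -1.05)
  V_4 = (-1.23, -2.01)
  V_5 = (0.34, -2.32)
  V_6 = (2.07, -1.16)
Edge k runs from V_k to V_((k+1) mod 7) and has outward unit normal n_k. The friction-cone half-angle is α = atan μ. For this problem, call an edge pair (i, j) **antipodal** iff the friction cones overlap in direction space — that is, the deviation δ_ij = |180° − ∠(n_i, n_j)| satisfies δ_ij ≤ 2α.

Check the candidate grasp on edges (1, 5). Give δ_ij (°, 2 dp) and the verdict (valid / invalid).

α = atan 0.65 = 33.02°;  2α = 66.05°
edge 1: e_1 = (-2.65, +0.55);  n_1 = (+0.2032, +0.9791)
edge 5: e_5 = (+1.73, +1.16);  n_5 = (+0.5569, -0.8306)
∠(n_1, n_5) = 134.43°
δ = |180° − 134.43°| = 45.57°
45.57° ≤ 2α = 66.05°  →  valid

δ = 45.57°, valid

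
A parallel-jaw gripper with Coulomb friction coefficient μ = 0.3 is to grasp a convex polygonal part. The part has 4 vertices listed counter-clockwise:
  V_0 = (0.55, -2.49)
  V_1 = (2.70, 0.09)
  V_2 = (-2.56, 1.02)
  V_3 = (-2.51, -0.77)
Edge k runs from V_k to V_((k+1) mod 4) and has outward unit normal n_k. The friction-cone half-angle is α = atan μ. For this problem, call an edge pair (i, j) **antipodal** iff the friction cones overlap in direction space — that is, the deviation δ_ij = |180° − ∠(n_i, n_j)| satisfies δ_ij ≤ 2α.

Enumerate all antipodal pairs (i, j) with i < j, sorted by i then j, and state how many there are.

α = atan 0.3 = 16.70°;  2α = 33.40°
n_0 = (+0.7682, -0.6402)
n_1 = (+0.1741, +0.9847)
n_2 = (-0.9996, -0.0279)
n_3 = (-0.4900, -0.8717)
  (0,1): δ = 60.22°  ·
  (0,2): δ = 41.41°  ·
  (0,3): δ = 100.47°  ·
  (1,2): δ = 78.37°  ·
  (1,3): δ = 19.31°  ✓
  (2,3): δ = 120.94°  ·
antipodal pairs: 1

count = 1; pairs: (1,3)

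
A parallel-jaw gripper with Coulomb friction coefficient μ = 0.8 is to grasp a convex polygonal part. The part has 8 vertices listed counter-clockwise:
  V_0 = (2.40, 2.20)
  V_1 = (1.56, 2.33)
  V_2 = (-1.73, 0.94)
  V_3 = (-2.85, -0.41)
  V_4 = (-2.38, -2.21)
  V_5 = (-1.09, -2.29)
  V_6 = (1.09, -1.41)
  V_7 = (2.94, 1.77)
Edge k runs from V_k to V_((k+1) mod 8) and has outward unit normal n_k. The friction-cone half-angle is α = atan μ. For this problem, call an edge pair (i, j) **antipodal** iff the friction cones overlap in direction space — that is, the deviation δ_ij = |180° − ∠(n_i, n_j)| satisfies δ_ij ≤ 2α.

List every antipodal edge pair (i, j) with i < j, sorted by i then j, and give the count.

α = atan 0.8 = 38.66°;  2α = 77.32°
n_0 = (+0.1529, +0.9882)
n_1 = (-0.3892, +0.9212)
n_2 = (-0.7696, +0.6385)
n_3 = (-0.9676, -0.2526)
n_4 = (-0.0619, -0.9981)
n_5 = (+0.3743, -0.9273)
n_6 = (+0.8644, -0.5029)
n_7 = (+0.6229, +0.7823)
  (0,1): δ = 148.30°  ·
  (0,2): δ = 120.88°  ·
  (0,3): δ = 66.57°  ✓
  (0,4): δ = 5.25°  ✓
  (0,5): δ = 30.78°  ✓
  (0,6): δ = 68.61°  ✓
  (0,7): δ = 150.27°  ·
  (1,2): δ = 152.58°  ·
  (1,3): δ = 98.27°  ·
  (1,4): δ = 26.45°  ✓
  (1,5): δ = 0.92°  ✓
  (1,6): δ = 36.91°  ✓
  (1,7): δ = 118.57°  ·
  (2,3): δ = 125.69°  ·
  (2,4): δ = 53.87°  ✓
  (2,5): δ = 28.34°  ✓
  (2,6): δ = 9.49°  ✓
  (2,7): δ = 91.15°  ·
  (3,4): δ = 108.18°  ·
  (3,5): δ = 82.65°  ·
  (3,6): δ = 44.82°  ✓
  (3,7): δ = 36.84°  ✓
  (4,5): δ = 154.47°  ·
  (4,6): δ = 116.64°  ·
  (4,7): δ = 34.98°  ✓
  (5,6): δ = 142.17°  ·
  (5,7): δ = 60.51°  ✓
  (6,7): δ = 98.34°  ·
antipodal pairs: 14

count = 14; pairs: (0,3), (0,4), (0,5), (0,6), (1,4), (1,5), (1,6), (2,4), (2,5), (2,6), (3,6), (3,7), (4,7), (5,7)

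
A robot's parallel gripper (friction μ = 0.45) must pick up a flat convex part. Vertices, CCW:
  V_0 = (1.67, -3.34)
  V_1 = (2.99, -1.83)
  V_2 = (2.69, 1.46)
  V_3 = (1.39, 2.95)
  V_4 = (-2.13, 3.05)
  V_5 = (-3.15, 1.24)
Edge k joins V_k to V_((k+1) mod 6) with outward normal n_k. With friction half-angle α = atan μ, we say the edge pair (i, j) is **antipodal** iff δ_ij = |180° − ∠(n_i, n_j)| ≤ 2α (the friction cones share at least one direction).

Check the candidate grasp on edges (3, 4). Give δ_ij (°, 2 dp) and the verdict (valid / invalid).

δ = 117.78°, invalid

α = atan 0.45 = 24.23°;  2α = 48.46°
edge 3: e_3 = (-3.52, +0.10);  n_3 = (+0.0284, +0.9996)
edge 4: e_4 = (-1.02, -1.81);  n_4 = (-0.8712, +0.4909)
∠(n_3, n_4) = 62.22°
δ = |180° − 62.22°| = 117.78°
117.78° > 2α = 48.46°  →  invalid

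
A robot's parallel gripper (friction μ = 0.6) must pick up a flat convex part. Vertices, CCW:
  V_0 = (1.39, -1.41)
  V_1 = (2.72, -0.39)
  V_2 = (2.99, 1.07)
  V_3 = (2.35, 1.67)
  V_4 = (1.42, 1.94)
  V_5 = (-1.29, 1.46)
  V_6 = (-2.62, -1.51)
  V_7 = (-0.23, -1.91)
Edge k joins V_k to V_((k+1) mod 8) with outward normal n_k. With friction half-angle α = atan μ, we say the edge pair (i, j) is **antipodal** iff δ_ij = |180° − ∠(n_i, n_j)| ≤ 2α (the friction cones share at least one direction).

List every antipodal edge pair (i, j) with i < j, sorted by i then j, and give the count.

count = 11; pairs: (0,3), (0,4), (0,5), (1,5), (2,6), (2,7), (3,6), (3,7), (4,6), (4,7), (5,7)

α = atan 0.6 = 30.96°;  2α = 61.93°
n_0 = (+0.6086, -0.7935)
n_1 = (+0.9833, -0.1818)
n_2 = (+0.6839, +0.7295)
n_3 = (+0.2788, +0.9603)
n_4 = (-0.1744, +0.9847)
n_5 = (-0.9127, +0.4087)
n_6 = (-0.1651, -0.9863)
n_7 = (+0.2949, -0.9555)
  (0,1): δ = 137.96°  ·
  (0,2): δ = 80.64°  ·
  (0,3): δ = 53.67°  ✓
  (0,4): δ = 27.44°  ✓
  (0,5): δ = 28.39°  ✓
  (0,6): δ = 133.01°  ·
  (0,7): δ = 159.67°  ·
  (1,2): δ = 122.67°  ·
  (1,3): δ = 95.71°  ·
  (1,4): δ = 69.48°  ·
  (1,5): δ = 13.65°  ✓
  (1,6): δ = 90.98°  ·
  (1,7): δ = 117.63°  ·
  (2,3): δ = 153.04°  ·
  (2,4): δ = 126.80°  ·
  (2,5): δ = 70.97°  ·
  (2,6): δ = 33.65°  ✓
  (2,7): δ = 60.30°  ✓
  (3,4): δ = 153.77°  ·
  (3,5): δ = 97.93°  ·
  (3,6): δ = 6.69°  ✓
  (3,7): δ = 33.34°  ✓
  (4,5): δ = 124.17°  ·
  (4,6): δ = 19.55°  ✓
  (4,7): δ = 7.11°  ✓
  (5,6): δ = 75.38°  ·
  (5,7): δ = 48.72°  ✓
  (6,7): δ = 153.35°  ·
antipodal pairs: 11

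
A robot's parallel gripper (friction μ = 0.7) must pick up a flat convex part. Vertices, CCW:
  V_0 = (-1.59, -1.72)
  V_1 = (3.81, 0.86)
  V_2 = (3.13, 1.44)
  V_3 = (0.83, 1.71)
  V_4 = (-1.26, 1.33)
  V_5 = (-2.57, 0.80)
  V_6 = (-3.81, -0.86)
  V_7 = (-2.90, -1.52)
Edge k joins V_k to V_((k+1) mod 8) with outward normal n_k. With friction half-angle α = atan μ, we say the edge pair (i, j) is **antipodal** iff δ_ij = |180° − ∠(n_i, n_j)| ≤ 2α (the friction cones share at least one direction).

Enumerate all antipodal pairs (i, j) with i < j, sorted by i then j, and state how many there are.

count = 14; pairs: (0,1), (0,2), (0,3), (0,4), (0,5), (1,6), (1,7), (2,6), (2,7), (3,6), (3,7), (4,6), (4,7), (5,7)

α = atan 0.7 = 34.99°;  2α = 69.98°
n_0 = (+0.4311, -0.9023)
n_1 = (+0.6489, +0.7608)
n_2 = (+0.1166, +0.9932)
n_3 = (-0.1789, +0.9839)
n_4 = (-0.3750, +0.9270)
n_5 = (-0.8012, +0.5985)
n_6 = (-0.5871, -0.8095)
n_7 = (-0.1509, -0.9885)
  (0,1): δ = 66.00°  ✓
  (0,2): δ = 32.23°  ✓
  (0,3): δ = 15.23°  ✓
  (0,4): δ = 3.51°  ✓
  (0,5): δ = 27.70°  ✓
  (0,6): δ = 118.51°  ·
  (0,7): δ = 145.78°  ·
  (1,2): δ = 146.23°  ·
  (1,3): δ = 129.23°  ·
  (1,4): δ = 117.51°  ·
  (1,5): δ = 86.30°  ·
  (1,6): δ = 4.51°  ✓
  (1,7): δ = 31.78°  ✓
  (2,3): δ = 163.00°  ·
  (2,4): δ = 151.28°  ·
  (2,5): δ = 120.06°  ·
  (2,6): δ = 29.26°  ✓
  (2,7): δ = 1.99°  ✓
  (3,4): δ = 168.28°  ·
  (3,5): δ = 137.06°  ·
  (3,6): δ = 46.26°  ✓
  (3,7): δ = 18.99°  ✓
  (4,5): δ = 148.79°  ·
  (4,6): δ = 57.98°  ✓
  (4,7): δ = 30.71°  ✓
  (5,6): δ = 89.19°  ·
  (5,7): δ = 61.92°  ✓
  (6,7): δ = 152.73°  ·
antipodal pairs: 14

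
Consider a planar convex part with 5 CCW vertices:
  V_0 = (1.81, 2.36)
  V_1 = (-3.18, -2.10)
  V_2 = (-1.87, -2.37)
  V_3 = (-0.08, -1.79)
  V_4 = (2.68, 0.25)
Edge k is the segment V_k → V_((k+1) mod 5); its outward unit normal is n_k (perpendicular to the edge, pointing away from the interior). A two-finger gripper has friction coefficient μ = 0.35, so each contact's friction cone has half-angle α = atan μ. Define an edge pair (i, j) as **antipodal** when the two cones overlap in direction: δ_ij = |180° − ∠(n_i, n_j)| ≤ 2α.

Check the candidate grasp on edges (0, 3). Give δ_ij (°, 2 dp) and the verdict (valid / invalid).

δ = 5.32°, valid

α = atan 0.35 = 19.29°;  2α = 38.58°
edge 0: e_0 = (-4.99, -4.46);  n_0 = (-0.6664, +0.7456)
edge 3: e_3 = (+2.76, +2.04);  n_3 = (+0.5944, -0.8042)
∠(n_0, n_3) = 174.68°
δ = |180° − 174.68°| = 5.32°
5.32° ≤ 2α = 38.58°  →  valid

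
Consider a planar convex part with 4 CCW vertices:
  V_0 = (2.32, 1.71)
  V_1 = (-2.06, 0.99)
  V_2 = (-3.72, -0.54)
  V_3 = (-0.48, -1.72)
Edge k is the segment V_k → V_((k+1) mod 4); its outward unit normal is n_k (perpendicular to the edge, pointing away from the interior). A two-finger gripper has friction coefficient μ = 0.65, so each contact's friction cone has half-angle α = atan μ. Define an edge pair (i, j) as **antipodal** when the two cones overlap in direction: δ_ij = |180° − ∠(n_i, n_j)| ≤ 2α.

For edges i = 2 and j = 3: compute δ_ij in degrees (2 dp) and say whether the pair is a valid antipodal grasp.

α = atan 0.65 = 33.02°;  2α = 66.05°
edge 2: e_2 = (+3.24, -1.18);  n_2 = (-0.3422, -0.9396)
edge 3: e_3 = (+2.80, +3.43);  n_3 = (+0.7747, -0.6324)
∠(n_2, n_3) = 70.79°
δ = |180° − 70.79°| = 109.21°
109.21° > 2α = 66.05°  →  invalid

δ = 109.21°, invalid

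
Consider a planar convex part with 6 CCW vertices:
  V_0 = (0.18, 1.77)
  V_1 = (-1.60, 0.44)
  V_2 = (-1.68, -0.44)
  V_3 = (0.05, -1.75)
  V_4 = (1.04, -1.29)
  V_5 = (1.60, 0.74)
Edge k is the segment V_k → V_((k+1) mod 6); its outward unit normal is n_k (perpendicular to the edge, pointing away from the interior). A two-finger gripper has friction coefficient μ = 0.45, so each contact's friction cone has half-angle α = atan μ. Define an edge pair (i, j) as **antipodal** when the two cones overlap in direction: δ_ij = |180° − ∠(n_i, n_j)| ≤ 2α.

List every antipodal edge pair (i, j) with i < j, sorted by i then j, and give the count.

α = atan 0.45 = 24.23°;  2α = 48.46°
n_0 = (-0.5986, +0.8011)
n_1 = (-0.9959, +0.0905)
n_2 = (-0.6037, -0.7972)
n_3 = (+0.4214, -0.9069)
n_4 = (+0.9640, -0.2659)
n_5 = (+0.5872, +0.8095)
  (0,1): δ = 131.96°  ·
  (0,2): δ = 73.90°  ·
  (0,3): δ = 11.84°  ✓
  (0,4): δ = 37.81°  ✓
  (0,5): δ = 107.28°  ·
  (1,2): δ = 121.94°  ·
  (1,3): δ = 59.88°  ·
  (1,4): δ = 10.23°  ✓
  (1,5): δ = 59.24°  ·
  (2,3): δ = 117.94°  ·
  (2,4): δ = 68.29°  ·
  (2,5): δ = 1.18°  ✓
  (3,4): δ = 130.34°  ·
  (3,5): δ = 60.88°  ·
  (4,5): δ = 110.53°  ·
antipodal pairs: 4

count = 4; pairs: (0,3), (0,4), (1,4), (2,5)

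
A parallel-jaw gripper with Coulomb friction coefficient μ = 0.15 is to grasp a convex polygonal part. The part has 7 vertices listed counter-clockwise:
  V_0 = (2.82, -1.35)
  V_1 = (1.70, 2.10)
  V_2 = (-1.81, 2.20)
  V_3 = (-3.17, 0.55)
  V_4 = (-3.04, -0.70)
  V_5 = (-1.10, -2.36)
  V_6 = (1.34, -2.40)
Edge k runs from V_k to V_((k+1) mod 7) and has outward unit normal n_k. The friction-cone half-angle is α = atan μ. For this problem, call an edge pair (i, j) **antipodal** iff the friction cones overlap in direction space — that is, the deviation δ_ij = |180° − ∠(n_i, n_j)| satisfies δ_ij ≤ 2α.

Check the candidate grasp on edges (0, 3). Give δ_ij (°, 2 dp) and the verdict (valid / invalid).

δ = 12.05°, valid

α = atan 0.15 = 8.53°;  2α = 17.06°
edge 0: e_0 = (-1.12, +3.45);  n_0 = (+0.9511, +0.3088)
edge 3: e_3 = (+0.13, -1.25);  n_3 = (-0.9946, -0.1034)
∠(n_0, n_3) = 167.95°
δ = |180° − 167.95°| = 12.05°
12.05° ≤ 2α = 17.06°  →  valid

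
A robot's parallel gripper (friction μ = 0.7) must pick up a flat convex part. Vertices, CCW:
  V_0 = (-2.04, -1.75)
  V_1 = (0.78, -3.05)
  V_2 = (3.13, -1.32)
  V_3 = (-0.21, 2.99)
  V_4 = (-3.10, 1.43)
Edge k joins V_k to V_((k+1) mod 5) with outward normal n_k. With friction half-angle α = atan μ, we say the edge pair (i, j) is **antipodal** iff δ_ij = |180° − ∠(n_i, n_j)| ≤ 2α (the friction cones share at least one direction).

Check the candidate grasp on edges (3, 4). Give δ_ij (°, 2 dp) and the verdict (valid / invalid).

α = atan 0.7 = 34.99°;  2α = 69.98°
edge 3: e_3 = (-2.89, -1.56);  n_3 = (-0.4750, +0.8800)
edge 4: e_4 = (+1.06, -3.18);  n_4 = (-0.9487, -0.3162)
∠(n_3, n_4) = 80.08°
δ = |180° − 80.08°| = 99.92°
99.92° > 2α = 69.98°  →  invalid

δ = 99.92°, invalid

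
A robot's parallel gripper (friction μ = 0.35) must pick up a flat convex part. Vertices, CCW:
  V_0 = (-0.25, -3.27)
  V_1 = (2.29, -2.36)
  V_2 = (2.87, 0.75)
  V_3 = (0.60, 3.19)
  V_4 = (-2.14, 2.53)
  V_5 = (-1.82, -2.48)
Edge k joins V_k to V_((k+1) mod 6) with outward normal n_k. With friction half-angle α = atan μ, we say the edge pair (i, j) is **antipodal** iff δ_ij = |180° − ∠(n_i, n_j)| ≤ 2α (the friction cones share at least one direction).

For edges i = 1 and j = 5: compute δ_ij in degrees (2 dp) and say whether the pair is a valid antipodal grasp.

δ = 73.85°, invalid

α = atan 0.35 = 19.29°;  2α = 38.58°
edge 1: e_1 = (+0.58, +3.11);  n_1 = (+0.9831, -0.1833)
edge 5: e_5 = (+1.57, -0.79);  n_5 = (-0.4495, -0.8933)
∠(n_1, n_5) = 106.15°
δ = |180° − 106.15°| = 73.85°
73.85° > 2α = 38.58°  →  invalid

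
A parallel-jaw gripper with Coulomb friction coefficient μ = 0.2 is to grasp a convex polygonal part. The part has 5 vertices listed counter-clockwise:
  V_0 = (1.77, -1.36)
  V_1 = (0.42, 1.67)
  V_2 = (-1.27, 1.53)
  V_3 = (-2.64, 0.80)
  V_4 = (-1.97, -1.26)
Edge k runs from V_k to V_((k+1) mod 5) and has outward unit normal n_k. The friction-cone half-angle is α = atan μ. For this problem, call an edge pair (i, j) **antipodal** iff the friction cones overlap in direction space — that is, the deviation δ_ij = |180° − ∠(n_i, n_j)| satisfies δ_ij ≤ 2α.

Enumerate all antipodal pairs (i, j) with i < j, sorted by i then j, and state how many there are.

count = 2; pairs: (0,3), (1,4)

α = atan 0.2 = 11.31°;  2α = 22.62°
n_0 = (+0.9134, +0.4070)
n_1 = (-0.0826, +0.9966)
n_2 = (-0.4703, +0.8825)
n_3 = (-0.9510, -0.3093)
n_4 = (-0.0267, -0.9996)
  (0,1): δ = 109.28°  ·
  (0,2): δ = 85.96°  ·
  (0,3): δ = 6.00°  ✓
  (0,4): δ = 64.45°  ·
  (1,2): δ = 156.68°  ·
  (1,3): δ = 76.72°  ·
  (1,4): δ = 6.27°  ✓
  (2,3): δ = 100.03°  ·
  (2,4): δ = 29.58°  ·
  (3,4): δ = 109.55°  ·
antipodal pairs: 2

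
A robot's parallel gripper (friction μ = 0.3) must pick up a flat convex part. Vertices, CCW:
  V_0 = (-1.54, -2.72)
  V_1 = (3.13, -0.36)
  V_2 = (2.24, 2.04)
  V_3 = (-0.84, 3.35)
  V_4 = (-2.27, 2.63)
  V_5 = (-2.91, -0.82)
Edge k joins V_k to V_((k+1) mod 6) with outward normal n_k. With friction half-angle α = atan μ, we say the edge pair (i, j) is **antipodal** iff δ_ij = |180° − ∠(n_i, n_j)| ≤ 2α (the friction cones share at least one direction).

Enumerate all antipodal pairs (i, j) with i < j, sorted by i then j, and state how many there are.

count = 4; pairs: (0,3), (1,4), (1,5), (2,5)

α = atan 0.3 = 16.70°;  2α = 33.40°
n_0 = (+0.4510, -0.8925)
n_1 = (+0.9376, +0.3477)
n_2 = (+0.3914, +0.9202)
n_3 = (-0.4497, +0.8932)
n_4 = (-0.9832, +0.1824)
n_5 = (-0.8111, -0.5849)
  (0,1): δ = 96.46°  ·
  (0,2): δ = 49.85°  ·
  (0,3): δ = 0.08°  ✓
  (0,4): δ = 52.68°  ·
  (0,5): δ = 98.98°  ·
  (1,2): δ = 133.39°  ·
  (1,3): δ = 83.62°  ·
  (1,4): δ = 30.86°  ✓
  (1,5): δ = 15.45°  ✓
  (2,3): δ = 130.23°  ·
  (2,4): δ = 77.47°  ·
  (2,5): δ = 31.17°  ✓
  (3,4): δ = 127.23°  ·
  (3,5): δ = 80.93°  ·
  (4,5): δ = 133.70°  ·
antipodal pairs: 4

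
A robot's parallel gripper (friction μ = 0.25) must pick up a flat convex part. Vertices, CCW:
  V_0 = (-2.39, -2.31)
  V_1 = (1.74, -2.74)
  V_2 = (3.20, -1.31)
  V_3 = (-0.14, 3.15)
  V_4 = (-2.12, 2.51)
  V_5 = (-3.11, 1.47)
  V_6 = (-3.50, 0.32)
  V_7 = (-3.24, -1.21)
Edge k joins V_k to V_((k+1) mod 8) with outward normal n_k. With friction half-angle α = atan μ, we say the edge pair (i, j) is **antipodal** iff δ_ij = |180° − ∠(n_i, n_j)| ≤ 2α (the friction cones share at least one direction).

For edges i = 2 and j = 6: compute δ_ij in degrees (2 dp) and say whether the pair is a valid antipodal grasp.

δ = 27.18°, valid

α = atan 0.25 = 14.04°;  2α = 28.07°
edge 2: e_2 = (-3.34, +4.46);  n_2 = (+0.8004, +0.5994)
edge 6: e_6 = (+0.26, -1.53);  n_6 = (-0.9859, -0.1675)
∠(n_2, n_6) = 152.82°
δ = |180° − 152.82°| = 27.18°
27.18° ≤ 2α = 28.07°  →  valid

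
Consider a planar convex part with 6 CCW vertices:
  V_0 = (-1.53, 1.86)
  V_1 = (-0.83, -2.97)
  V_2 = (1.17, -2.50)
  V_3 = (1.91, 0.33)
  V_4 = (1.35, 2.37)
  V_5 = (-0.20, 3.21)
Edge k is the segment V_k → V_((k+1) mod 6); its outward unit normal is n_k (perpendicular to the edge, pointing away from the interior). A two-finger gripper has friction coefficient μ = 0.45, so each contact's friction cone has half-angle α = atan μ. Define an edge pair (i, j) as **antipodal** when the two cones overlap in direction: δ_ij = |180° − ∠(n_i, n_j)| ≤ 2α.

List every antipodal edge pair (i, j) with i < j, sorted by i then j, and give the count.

α = atan 0.45 = 24.23°;  2α = 48.46°
n_0 = (-0.9897, -0.1434)
n_1 = (+0.2288, -0.9735)
n_2 = (+0.9675, -0.2530)
n_3 = (+0.9643, +0.2647)
n_4 = (+0.4765, +0.8792)
n_5 = (-0.7124, +0.7018)
  (0,1): δ = 85.02°  ·
  (0,2): δ = 22.90°  ✓
  (0,3): δ = 7.10°  ✓
  (0,4): δ = 53.30°  ·
  (0,5): δ = 127.18°  ·
  (1,2): δ = 117.88°  ·
  (1,3): δ = 87.87°  ·
  (1,4): δ = 41.68°  ✓
  (1,5): δ = 32.20°  ✓
  (2,3): δ = 150.00°  ·
  (2,4): δ = 103.80°  ·
  (2,5): δ = 29.92°  ✓
  (3,4): δ = 133.80°  ·
  (3,5): δ = 59.92°  ·
  (4,5): δ = 106.12°  ·
antipodal pairs: 5

count = 5; pairs: (0,2), (0,3), (1,4), (1,5), (2,5)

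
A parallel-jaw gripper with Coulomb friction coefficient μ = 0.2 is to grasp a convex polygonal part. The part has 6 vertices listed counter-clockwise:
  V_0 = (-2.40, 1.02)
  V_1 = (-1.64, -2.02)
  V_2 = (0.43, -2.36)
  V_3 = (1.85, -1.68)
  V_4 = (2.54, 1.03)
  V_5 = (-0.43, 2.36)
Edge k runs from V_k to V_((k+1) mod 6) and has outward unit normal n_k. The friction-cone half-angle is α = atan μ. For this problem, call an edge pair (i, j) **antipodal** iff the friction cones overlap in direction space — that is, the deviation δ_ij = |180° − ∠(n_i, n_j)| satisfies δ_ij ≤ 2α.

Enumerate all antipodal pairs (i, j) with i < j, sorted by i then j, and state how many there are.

α = atan 0.2 = 11.31°;  2α = 22.62°
n_0 = (-0.9701, -0.2425)
n_1 = (-0.1621, -0.9868)
n_2 = (+0.4319, -0.9019)
n_3 = (+0.9691, -0.2467)
n_4 = (+0.4087, +0.9127)
n_5 = (-0.5624, +0.8268)
  (0,1): δ = 113.36°  ·
  (0,2): δ = 78.45°  ·
  (0,3): δ = 28.32°  ·
  (0,4): δ = 51.84°  ·
  (0,5): δ = 110.19°  ·
  (1,2): δ = 145.08°  ·
  (1,3): δ = 94.96°  ·
  (1,4): δ = 14.80°  ✓
  (1,5): δ = 43.55°  ·
  (2,3): δ = 129.87°  ·
  (2,4): δ = 49.71°  ·
  (2,5): δ = 8.64°  ✓
  (3,4): δ = 99.84°  ·
  (3,5): δ = 41.49°  ·
  (4,5): δ = 121.65°  ·
antipodal pairs: 2

count = 2; pairs: (1,4), (2,5)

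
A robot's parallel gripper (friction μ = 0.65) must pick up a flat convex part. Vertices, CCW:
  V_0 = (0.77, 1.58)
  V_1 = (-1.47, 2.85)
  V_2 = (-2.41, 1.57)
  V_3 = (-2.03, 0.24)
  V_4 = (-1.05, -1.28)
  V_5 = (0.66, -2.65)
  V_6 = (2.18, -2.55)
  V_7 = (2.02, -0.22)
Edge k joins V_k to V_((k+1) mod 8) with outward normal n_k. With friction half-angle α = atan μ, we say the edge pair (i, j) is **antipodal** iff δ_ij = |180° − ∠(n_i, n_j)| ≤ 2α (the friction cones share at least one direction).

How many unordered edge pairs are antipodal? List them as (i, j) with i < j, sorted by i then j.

α = atan 0.65 = 33.02°;  2α = 66.05°
n_0 = (+0.4932, +0.8699)
n_1 = (-0.8060, +0.5919)
n_2 = (-0.9615, -0.2747)
n_3 = (-0.8405, -0.5419)
n_4 = (-0.6253, -0.7804)
n_5 = (+0.0656, -0.9978)
n_6 = (+0.9977, +0.0685)
n_7 = (+0.8214, +0.5704)
  (0,1): δ = 96.74°  ·
  (0,2): δ = 44.50°  ✓
  (0,3): δ = 27.64°  ✓
  (0,4): δ = 9.15°  ✓
  (0,5): δ = 33.32°  ✓
  (0,6): δ = 123.48°  ·
  (0,7): δ = 154.33°  ·
  (1,2): δ = 127.76°  ·
  (1,3): δ = 110.90°  ·
  (1,4): δ = 92.41°  ·
  (1,5): δ = 49.94°  ✓
  (1,6): δ = 40.22°  ✓
  (1,7): δ = 71.07°  ·
  (2,3): δ = 163.13°  ·
  (2,4): δ = 144.65°  ·
  (2,5): δ = 102.18°  ·
  (2,6): δ = 12.02°  ✓
  (2,7): δ = 18.83°  ✓
  (3,4): δ = 161.51°  ·
  (3,5): δ = 119.05°  ·
  (3,6): δ = 28.88°  ✓
  (3,7): δ = 1.97°  ✓
  (4,5): δ = 137.54°  ·
  (4,6): δ = 47.37°  ✓
  (4,7): δ = 16.52°  ✓
  (5,6): δ = 89.84°  ·
  (5,7): δ = 58.99°  ✓
  (6,7): δ = 149.15°  ·
antipodal pairs: 13

count = 13; pairs: (0,2), (0,3), (0,4), (0,5), (1,5), (1,6), (2,6), (2,7), (3,6), (3,7), (4,6), (4,7), (5,7)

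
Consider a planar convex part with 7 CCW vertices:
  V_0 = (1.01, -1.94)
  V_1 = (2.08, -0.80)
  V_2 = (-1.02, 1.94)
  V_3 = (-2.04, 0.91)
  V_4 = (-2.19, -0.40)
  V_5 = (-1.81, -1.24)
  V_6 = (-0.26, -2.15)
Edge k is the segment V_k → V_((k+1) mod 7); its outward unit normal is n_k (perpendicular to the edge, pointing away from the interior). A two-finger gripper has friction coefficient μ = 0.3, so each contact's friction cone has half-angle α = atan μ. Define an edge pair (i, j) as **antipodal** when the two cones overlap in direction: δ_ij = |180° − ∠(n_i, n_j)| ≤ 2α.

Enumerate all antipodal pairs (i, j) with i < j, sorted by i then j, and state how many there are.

count = 3; pairs: (0,2), (1,4), (1,5)

α = atan 0.3 = 16.70°;  2α = 33.40°
n_0 = (+0.7291, -0.6844)
n_1 = (+0.6623, +0.7493)
n_2 = (-0.7105, +0.7036)
n_3 = (-0.9935, +0.1138)
n_4 = (-0.9111, -0.4122)
n_5 = (-0.5063, -0.8624)
n_6 = (+0.1631, -0.9866)
  (0,1): δ = 88.29°  ·
  (0,2): δ = 1.53°  ✓
  (0,3): δ = 36.65°  ·
  (0,4): δ = 67.53°  ·
  (0,5): δ = 102.77°  ·
  (0,6): δ = 142.57°  ·
  (1,2): δ = 93.25°  ·
  (1,3): δ = 55.06°  ·
  (1,4): δ = 24.19°  ✓
  (1,5): δ = 11.06°  ✓
  (1,6): δ = 50.86°  ·
  (2,3): δ = 141.81°  ·
  (2,4): δ = 110.94°  ·
  (2,5): δ = 75.70°  ·
  (2,6): δ = 35.89°  ·
  (3,4): δ = 149.13°  ·
  (3,5): δ = 113.88°  ·
  (3,6): δ = 74.08°  ·
  (4,5): δ = 144.76°  ·
  (4,6): δ = 104.95°  ·
  (5,6): δ = 140.19°  ·
antipodal pairs: 3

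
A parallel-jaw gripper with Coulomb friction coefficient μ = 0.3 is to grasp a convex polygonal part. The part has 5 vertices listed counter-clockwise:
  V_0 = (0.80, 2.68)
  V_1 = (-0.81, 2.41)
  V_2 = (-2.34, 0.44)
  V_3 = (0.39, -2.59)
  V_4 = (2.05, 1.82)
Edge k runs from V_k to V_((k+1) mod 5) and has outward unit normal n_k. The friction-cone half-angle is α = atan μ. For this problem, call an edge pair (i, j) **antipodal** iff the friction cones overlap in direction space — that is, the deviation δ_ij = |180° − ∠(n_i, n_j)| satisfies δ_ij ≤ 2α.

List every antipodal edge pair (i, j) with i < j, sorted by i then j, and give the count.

α = atan 0.3 = 16.70°;  2α = 33.40°
n_0 = (-0.1654, +0.9862)
n_1 = (-0.7898, +0.6134)
n_2 = (-0.7429, -0.6694)
n_3 = (+0.9359, -0.3523)
n_4 = (+0.5668, +0.8238)
  (0,1): δ = 137.35°  ·
  (0,2): δ = 57.50°  ·
  (0,3): δ = 59.85°  ·
  (0,4): δ = 135.95°  ·
  (1,2): δ = 100.15°  ·
  (1,3): δ = 17.21°  ✓
  (1,4): δ = 93.31°  ·
  (2,3): δ = 62.65°  ·
  (2,4): δ = 13.45°  ✓
  (3,4): δ = 103.90°  ·
antipodal pairs: 2

count = 2; pairs: (1,3), (2,4)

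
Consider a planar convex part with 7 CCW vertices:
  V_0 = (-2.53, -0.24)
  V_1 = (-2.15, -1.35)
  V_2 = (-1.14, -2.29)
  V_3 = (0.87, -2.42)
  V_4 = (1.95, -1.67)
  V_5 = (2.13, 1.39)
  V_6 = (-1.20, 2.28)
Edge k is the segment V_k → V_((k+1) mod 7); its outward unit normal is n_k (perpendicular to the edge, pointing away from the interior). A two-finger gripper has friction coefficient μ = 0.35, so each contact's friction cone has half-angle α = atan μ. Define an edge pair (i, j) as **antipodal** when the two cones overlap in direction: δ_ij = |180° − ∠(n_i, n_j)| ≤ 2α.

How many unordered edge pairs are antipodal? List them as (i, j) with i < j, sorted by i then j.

count = 5; pairs: (0,4), (1,5), (2,5), (3,6), (4,6)

α = atan 0.35 = 19.29°;  2α = 38.58°
n_0 = (-0.9461, -0.3239)
n_1 = (-0.6813, -0.7320)
n_2 = (-0.0645, -0.9979)
n_3 = (+0.5704, -0.8214)
n_4 = (+0.9983, -0.0587)
n_5 = (+0.2582, +0.9661)
n_6 = (-0.8844, +0.4668)
  (0,1): δ = 151.84°  ·
  (0,2): δ = 112.60°  ·
  (0,3): δ = 74.12°  ·
  (0,4): δ = 22.26°  ✓
  (0,5): δ = 56.14°  ·
  (0,6): δ = 133.28°  ·
  (1,2): δ = 140.76°  ·
  (1,3): δ = 102.28°  ·
  (1,4): δ = 50.42°  ·
  (1,5): δ = 27.98°  ✓
  (1,6): δ = 105.12°  ·
  (2,3): δ = 141.52°  ·
  (2,4): δ = 89.67°  ·
  (2,5): δ = 11.26°  ✓
  (2,6): δ = 65.88°  ·
  (3,4): δ = 128.14°  ·
  (3,5): δ = 49.74°  ·
  (3,6): δ = 27.40°  ✓
  (4,5): δ = 101.60°  ·
  (4,6): δ = 24.46°  ✓
  (5,6): δ = 102.86°  ·
antipodal pairs: 5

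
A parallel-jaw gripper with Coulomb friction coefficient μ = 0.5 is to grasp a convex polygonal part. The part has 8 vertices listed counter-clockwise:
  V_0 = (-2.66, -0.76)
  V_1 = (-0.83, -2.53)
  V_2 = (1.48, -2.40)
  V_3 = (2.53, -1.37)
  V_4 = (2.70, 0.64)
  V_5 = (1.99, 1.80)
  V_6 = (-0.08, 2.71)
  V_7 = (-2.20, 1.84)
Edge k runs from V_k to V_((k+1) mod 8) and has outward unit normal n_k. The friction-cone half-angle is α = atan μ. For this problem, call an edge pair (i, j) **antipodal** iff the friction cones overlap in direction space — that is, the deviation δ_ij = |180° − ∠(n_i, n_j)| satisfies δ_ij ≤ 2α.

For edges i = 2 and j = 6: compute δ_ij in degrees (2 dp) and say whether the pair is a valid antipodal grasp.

δ = 22.14°, valid

α = atan 0.5 = 26.57°;  2α = 53.13°
edge 2: e_2 = (+1.05, +1.03);  n_2 = (+0.7003, -0.7139)
edge 6: e_6 = (-2.12, -0.87);  n_6 = (-0.3797, +0.9251)
∠(n_2, n_6) = 157.86°
δ = |180° − 157.86°| = 22.14°
22.14° ≤ 2α = 53.13°  →  valid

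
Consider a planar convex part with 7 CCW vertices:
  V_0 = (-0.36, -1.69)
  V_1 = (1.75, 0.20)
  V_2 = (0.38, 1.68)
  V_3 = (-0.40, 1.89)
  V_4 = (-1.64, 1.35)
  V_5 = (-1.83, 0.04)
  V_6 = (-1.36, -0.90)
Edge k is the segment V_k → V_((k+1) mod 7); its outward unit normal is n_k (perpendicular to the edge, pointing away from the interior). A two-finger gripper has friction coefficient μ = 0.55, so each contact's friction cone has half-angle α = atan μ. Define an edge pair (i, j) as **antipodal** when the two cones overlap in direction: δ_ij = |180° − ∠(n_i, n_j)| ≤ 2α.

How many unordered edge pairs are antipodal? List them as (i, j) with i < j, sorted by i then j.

α = atan 0.55 = 28.81°;  2α = 57.62°
n_0 = (+0.6672, -0.7449)
n_1 = (+0.7339, +0.6793)
n_2 = (+0.2600, +0.9656)
n_3 = (-0.3993, +0.9168)
n_4 = (-0.9896, +0.1435)
n_5 = (-0.8944, -0.4472)
n_6 = (-0.6199, -0.7847)
  (0,1): δ = 89.06°  ·
  (0,2): δ = 56.92°  ✓
  (0,3): δ = 18.32°  ✓
  (0,4): δ = 39.90°  ✓
  (0,5): δ = 74.71°  ·
  (0,6): δ = 99.84°  ·
  (1,2): δ = 147.86°  ·
  (1,3): δ = 109.26°  ·
  (1,4): δ = 51.04°  ✓
  (1,5): δ = 16.22°  ✓
  (1,6): δ = 8.90°  ✓
  (2,3): δ = 141.40°  ·
  (2,4): δ = 83.18°  ·
  (2,5): δ = 48.37°  ✓
  (2,6): δ = 23.24°  ✓
  (3,4): δ = 121.78°  ·
  (3,5): δ = 86.97°  ·
  (3,6): δ = 61.84°  ·
  (4,5): δ = 145.18°  ·
  (4,6): δ = 120.06°  ·
  (5,6): δ = 154.87°  ·
antipodal pairs: 8

count = 8; pairs: (0,2), (0,3), (0,4), (1,4), (1,5), (1,6), (2,5), (2,6)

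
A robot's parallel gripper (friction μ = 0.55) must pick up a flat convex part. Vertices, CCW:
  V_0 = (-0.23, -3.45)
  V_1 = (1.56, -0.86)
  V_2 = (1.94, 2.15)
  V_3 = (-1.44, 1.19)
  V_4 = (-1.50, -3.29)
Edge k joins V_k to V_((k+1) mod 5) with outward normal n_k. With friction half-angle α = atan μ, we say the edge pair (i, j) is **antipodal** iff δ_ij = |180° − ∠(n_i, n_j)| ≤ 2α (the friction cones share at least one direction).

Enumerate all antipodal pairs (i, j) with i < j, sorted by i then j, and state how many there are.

α = atan 0.55 = 28.81°;  2α = 57.62°
n_0 = (+0.8226, -0.5685)
n_1 = (+0.9921, -0.1253)
n_2 = (-0.2732, +0.9620)
n_3 = (-0.9999, +0.0134)
n_4 = (-0.1250, -0.9922)
  (0,1): δ = 152.55°  ·
  (0,2): δ = 39.50°  ✓
  (0,3): δ = 33.88°  ✓
  (0,4): δ = 117.47°  ·
  (1,2): δ = 66.95°  ·
  (1,3): δ = 6.43°  ✓
  (1,4): δ = 90.01°  ·
  (2,3): δ = 106.62°  ·
  (2,4): δ = 23.04°  ✓
  (3,4): δ = 96.41°  ·
antipodal pairs: 4

count = 4; pairs: (0,2), (0,3), (1,3), (2,4)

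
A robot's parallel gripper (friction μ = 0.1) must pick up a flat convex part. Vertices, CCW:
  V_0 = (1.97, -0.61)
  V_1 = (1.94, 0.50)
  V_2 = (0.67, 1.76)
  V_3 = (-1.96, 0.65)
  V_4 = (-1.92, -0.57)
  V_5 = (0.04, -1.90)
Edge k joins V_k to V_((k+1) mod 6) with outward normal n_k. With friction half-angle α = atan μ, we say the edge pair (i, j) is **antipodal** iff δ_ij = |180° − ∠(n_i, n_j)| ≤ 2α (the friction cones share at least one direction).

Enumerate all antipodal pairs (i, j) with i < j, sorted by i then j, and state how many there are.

count = 3; pairs: (0,3), (1,4), (2,5)

α = atan 0.1 = 5.71°;  2α = 11.42°
n_0 = (+0.9996, +0.0270)
n_1 = (+0.7043, +0.7099)
n_2 = (-0.3888, +0.9213)
n_3 = (-0.9995, -0.0328)
n_4 = (-0.5615, -0.8275)
n_5 = (+0.5557, -0.8314)
  (0,1): δ = 136.32°  ·
  (0,2): δ = 68.67°  ·
  (0,3): δ = 0.33°  ✓
  (0,4): δ = 54.29°  ·
  (0,5): δ = 122.21°  ·
  (1,2): δ = 112.34°  ·
  (1,3): δ = 43.35°  ·
  (1,4): δ = 10.61°  ✓
  (1,5): δ = 78.53°  ·
  (2,3): δ = 111.00°  ·
  (2,4): δ = 57.04°  ·
  (2,5): δ = 10.88°  ✓
  (3,4): δ = 126.04°  ·
  (3,5): δ = 58.12°  ·
  (4,5): δ = 112.08°  ·
antipodal pairs: 3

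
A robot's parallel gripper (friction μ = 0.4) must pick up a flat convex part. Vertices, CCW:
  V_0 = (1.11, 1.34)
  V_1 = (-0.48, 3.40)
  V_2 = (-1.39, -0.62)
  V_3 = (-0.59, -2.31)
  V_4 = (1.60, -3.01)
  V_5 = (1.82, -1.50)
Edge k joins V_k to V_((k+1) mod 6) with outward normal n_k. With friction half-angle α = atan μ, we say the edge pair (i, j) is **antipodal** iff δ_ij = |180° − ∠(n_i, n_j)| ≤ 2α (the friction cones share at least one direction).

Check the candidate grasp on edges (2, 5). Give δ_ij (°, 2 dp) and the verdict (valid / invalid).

δ = 11.30°, valid

α = atan 0.4 = 21.80°;  2α = 43.60°
edge 2: e_2 = (+0.80, -1.69);  n_2 = (-0.9038, -0.4279)
edge 5: e_5 = (-0.71, +2.84);  n_5 = (+0.9701, +0.2425)
∠(n_2, n_5) = 168.70°
δ = |180° − 168.70°| = 11.30°
11.30° ≤ 2α = 43.60°  →  valid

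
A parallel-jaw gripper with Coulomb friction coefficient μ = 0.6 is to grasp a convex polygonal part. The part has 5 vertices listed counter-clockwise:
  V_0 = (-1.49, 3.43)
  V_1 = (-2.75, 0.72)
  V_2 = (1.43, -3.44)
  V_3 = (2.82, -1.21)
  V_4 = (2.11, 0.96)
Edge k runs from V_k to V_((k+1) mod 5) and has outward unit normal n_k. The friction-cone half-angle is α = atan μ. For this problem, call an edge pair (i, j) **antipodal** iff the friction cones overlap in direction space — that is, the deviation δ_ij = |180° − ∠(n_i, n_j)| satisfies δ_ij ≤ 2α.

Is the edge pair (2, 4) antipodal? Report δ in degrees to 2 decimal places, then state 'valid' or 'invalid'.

α = atan 0.6 = 30.96°;  2α = 61.93°
edge 2: e_2 = (+1.39, +2.23);  n_2 = (+0.8486, -0.5290)
edge 4: e_4 = (-3.60, +2.47);  n_4 = (+0.5658, +0.8246)
∠(n_2, n_4) = 87.48°
δ = |180° − 87.48°| = 92.52°
92.52° > 2α = 61.93°  →  invalid

δ = 92.52°, invalid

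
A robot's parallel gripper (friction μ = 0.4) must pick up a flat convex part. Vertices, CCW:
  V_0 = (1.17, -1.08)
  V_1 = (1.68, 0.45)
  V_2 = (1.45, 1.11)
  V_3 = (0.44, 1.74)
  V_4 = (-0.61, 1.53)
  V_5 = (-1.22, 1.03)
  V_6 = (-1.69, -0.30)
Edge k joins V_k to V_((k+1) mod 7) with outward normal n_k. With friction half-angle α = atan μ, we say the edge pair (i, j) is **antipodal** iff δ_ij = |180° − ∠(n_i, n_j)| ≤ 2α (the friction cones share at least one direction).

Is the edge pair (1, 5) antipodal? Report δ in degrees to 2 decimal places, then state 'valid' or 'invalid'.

α = atan 0.4 = 21.80°;  2α = 43.60°
edge 1: e_1 = (-0.23, +0.66);  n_1 = (+0.9443, +0.3291)
edge 5: e_5 = (-0.47, -1.33);  n_5 = (-0.9429, +0.3332)
∠(n_1, n_5) = 141.32°
δ = |180° − 141.32°| = 38.68°
38.68° ≤ 2α = 43.60°  →  valid

δ = 38.68°, valid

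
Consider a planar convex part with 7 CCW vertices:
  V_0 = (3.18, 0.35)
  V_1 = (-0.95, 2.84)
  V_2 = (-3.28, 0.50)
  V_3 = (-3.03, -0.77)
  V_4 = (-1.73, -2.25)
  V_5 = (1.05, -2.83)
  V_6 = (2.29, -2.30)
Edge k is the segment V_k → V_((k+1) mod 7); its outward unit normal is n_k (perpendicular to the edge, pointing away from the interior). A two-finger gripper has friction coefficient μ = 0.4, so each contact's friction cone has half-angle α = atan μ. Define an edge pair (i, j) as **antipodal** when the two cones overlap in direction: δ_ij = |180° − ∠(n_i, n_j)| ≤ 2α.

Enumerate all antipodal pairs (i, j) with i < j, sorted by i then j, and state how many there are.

α = atan 0.4 = 21.80°;  2α = 43.60°
n_0 = (+0.5163, +0.8564)
n_1 = (-0.7086, +0.7056)
n_2 = (-0.9812, -0.1931)
n_3 = (-0.7513, -0.6599)
n_4 = (-0.2042, -0.9789)
n_5 = (+0.3930, -0.9195)
n_6 = (+0.9480, -0.3184)
  (0,1): δ = 103.79°  ·
  (0,2): δ = 47.78°  ·
  (0,3): δ = 17.62°  ✓
  (0,4): δ = 19.30°  ✓
  (0,5): δ = 54.23°  ·
  (0,6): δ = 102.52°  ·
  (1,2): δ = 123.99°  ·
  (1,3): δ = 93.83°  ·
  (1,4): δ = 56.91°  ·
  (1,5): δ = 21.98°  ✓
  (1,6): δ = 26.31°  ✓
  (2,3): δ = 149.84°  ·
  (2,4): δ = 112.92°  ·
  (2,5): δ = 77.99°  ·
  (2,6): δ = 29.70°  ✓
  (3,4): δ = 143.08°  ·
  (3,5): δ = 108.15°  ·
  (3,6): δ = 59.86°  ·
  (4,5): δ = 145.07°  ·
  (4,6): δ = 96.78°  ·
  (5,6): δ = 131.71°  ·
antipodal pairs: 5

count = 5; pairs: (0,3), (0,4), (1,5), (1,6), (2,6)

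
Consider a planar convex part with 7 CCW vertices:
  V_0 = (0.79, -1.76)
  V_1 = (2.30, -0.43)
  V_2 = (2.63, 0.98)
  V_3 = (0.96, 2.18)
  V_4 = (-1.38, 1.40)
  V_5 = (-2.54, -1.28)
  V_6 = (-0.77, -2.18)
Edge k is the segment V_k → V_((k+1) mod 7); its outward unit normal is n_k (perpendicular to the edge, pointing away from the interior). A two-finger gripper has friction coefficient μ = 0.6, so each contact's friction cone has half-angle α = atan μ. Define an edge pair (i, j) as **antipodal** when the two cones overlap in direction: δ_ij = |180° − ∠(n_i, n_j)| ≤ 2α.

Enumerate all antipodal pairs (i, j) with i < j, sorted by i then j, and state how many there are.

count = 9; pairs: (0,3), (0,4), (1,3), (1,4), (2,5), (2,6), (3,5), (3,6), (4,6)

α = atan 0.6 = 30.96°;  2α = 61.93°
n_0 = (+0.6610, -0.7504)
n_1 = (+0.9737, -0.2279)
n_2 = (+0.5835, +0.8121)
n_3 = (-0.3162, +0.9487)
n_4 = (-0.9177, +0.3972)
n_5 = (-0.4532, -0.8914)
n_6 = (+0.2600, -0.9656)
  (0,1): δ = 144.55°  ·
  (0,2): δ = 77.07°  ·
  (0,3): δ = 22.94°  ✓
  (0,4): δ = 25.22°  ✓
  (0,5): δ = 111.67°  ·
  (0,6): δ = 153.70°  ·
  (1,2): δ = 112.53°  ·
  (1,3): δ = 58.39°  ✓
  (1,4): δ = 10.23°  ✓
  (1,5): δ = 76.22°  ·
  (1,6): δ = 118.24°  ·
  (2,3): δ = 125.87°  ·
  (2,4): δ = 77.71°  ·
  (2,5): δ = 8.75°  ✓
  (2,6): δ = 50.77°  ✓
  (3,4): δ = 131.84°  ·
  (3,5): δ = 45.39°  ✓
  (3,6): δ = 3.37°  ✓
  (4,5): δ = 93.55°  ·
  (4,6): δ = 51.53°  ✓
  (5,6): δ = 137.98°  ·
antipodal pairs: 9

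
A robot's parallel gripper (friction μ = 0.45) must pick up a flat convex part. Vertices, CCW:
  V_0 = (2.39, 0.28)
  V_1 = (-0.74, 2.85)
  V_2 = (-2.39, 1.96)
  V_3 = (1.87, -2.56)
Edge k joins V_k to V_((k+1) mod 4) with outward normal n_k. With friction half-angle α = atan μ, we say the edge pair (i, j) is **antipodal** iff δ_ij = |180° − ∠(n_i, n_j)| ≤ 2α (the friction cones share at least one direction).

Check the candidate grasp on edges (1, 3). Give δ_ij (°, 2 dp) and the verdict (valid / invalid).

δ = 51.28°, invalid

α = atan 0.45 = 24.23°;  2α = 48.46°
edge 1: e_1 = (-1.65, -0.89);  n_1 = (-0.4747, +0.8801)
edge 3: e_3 = (+0.52, +2.84);  n_3 = (+0.9836, -0.1801)
∠(n_1, n_3) = 128.72°
δ = |180° − 128.72°| = 51.28°
51.28° > 2α = 48.46°  →  invalid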